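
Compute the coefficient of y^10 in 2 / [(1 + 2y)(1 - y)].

1366

Partial fractions give a closed form: a_n = (4/3)·(-2)^n + (2/3)·1^n.
At n = 10: a_10 = 1366.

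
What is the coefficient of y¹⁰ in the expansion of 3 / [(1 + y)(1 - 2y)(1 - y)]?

Partial fractions give a closed form: a_n = (1/2)·(-1)^n + (4)·2^n + (-3/2)·1^n.
At n = 10: a_10 = 4095.

4095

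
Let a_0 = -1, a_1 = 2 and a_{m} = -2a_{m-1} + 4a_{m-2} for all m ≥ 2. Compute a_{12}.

-954368

The ordinary generating function has denominator 1 + 2z - 4z^2.
Iterating the recurrence: a_0,…,a_{12} = -1, 2, -8, 24, -80, 256, -832, 2688, -8704, 28160, -91136, 294912, -954368.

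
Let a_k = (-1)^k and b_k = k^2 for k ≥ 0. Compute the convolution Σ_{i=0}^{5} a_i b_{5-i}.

The convolution is the t^5 coefficient of A(t)B(t).
Σ = 1·25 − 1·16 + 1·9 − 1·4 + 1·1 − 1·0 = 15.

15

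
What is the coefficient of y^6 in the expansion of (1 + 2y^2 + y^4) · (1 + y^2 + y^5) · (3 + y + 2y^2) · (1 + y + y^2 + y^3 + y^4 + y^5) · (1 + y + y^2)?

118

(1 + 2y^2 + y^4) has coefficients 1,0,2,0,1 for degrees 0…4.
(1 + y^2 + y^5) has coefficients 1,0,1,0,0,1,0 for degrees 0…6.
Multiplying by (3 + y + 2y^2) gives running coefficients 3,1,5,1,2,3,1 for degrees 0…6.
Multiplying by (1 + y + y^2 + y^3 + y^4 + y^5) gives running coefficients 3,4,9,10,12,15,13 for degrees 0…6.
Finally multiplying by (1 + y + y^2), the product of all factors after the first has coefficients 3,7,16,23,31,37,40 for degrees 0…6.
[y^6] = 1·40 + 2·31 + 1·16 = 118.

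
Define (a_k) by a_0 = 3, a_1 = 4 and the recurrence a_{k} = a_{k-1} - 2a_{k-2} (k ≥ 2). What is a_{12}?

The ordinary generating function has denominator 1 - t + 2t^2.
Iterating the recurrence: a_0,…,a_{12} = 3, 4, -2, -10, -6, 14, 26, -2, -54, -50, 58, 158, 42.

42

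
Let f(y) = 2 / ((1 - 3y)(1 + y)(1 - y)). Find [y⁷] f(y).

4920

Partial fractions give a closed form: a_n = (9/4)·3^n + (1/4)·(-1)^n + (-1/2)·1^n.
At n = 7: a_7 = 4920.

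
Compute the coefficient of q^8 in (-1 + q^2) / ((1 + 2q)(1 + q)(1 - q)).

Partial fractions give a closed form: a_n = (-1)·(-2)^n.
At n = 8: a_8 = -256.

-256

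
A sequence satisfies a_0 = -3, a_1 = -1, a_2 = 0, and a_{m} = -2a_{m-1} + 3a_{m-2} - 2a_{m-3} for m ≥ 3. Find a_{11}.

The ordinary generating function has denominator 1 + 2y - 3y^2 + 2y^3.
Iterating the recurrence: a_0,…,a_{11} = -3, -1, 0, 3, -4, 17, -52, 163, -516, 1625, -5124, 16155.

16155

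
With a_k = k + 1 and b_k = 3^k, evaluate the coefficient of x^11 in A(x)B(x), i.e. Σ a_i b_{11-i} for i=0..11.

398574

The convolution is the x^11 coefficient of A(x)B(x).
Σ = 1·177147 + 2·59049 + 3·19683 + 4·6561 + 5·2187 + 6·729 + 7·243 + 8·81 + 9·27 + 10·9 + 11·3 + 12·1 = 398574.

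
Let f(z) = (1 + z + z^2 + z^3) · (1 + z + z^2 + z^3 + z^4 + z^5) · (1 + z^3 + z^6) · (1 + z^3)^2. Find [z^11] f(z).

(1 + z + z^2 + z^3) has coefficients 1,1,1,1 for degrees 0…3.
(1 + z + z^2 + z^3 + z^4 + z^5) has coefficients 1,1,1,1,1,1,0,0,0,0,0,0 for degrees 0…11.
Multiplying by (1 + z^3 + z^6) gives running coefficients 1,1,1,2,2,2,2,2,2,1,1,1 for degrees 0…11.
Finally multiplying by (1 + z^3)^2, the product of all factors after the first has coefficients 1,1,1,4,4,4,7,7,7,7,7,7 for degrees 0…11.
[z^11] = 1·7 + 1·7 + 1·7 + 1·7 = 28.

28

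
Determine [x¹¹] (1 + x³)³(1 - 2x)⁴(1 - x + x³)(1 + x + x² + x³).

(1 + x³)³ has coefficients 1,0,0,3,0,0,3,0,0,1 for degrees 0…9.
(1 - 2x)⁴ has coefficients 1,-8,24,-32,16,0,0,0,0,0,0,0 for degrees 0…11.
Multiplying by (1 - x + x³) gives running coefficients 1,-9,32,-55,40,8,-32,16,0,0,0,0 for degrees 0…11.
Finally multiplying by (1 + x + x² + x³), the product of all factors after the first has coefficients 1,-8,24,-31,8,25,-39,32,-8,-16,16,0 for degrees 0…11.
[x¹¹] = 1·0 + 3·(-8) + 3·25 + 1·24 = 75.

75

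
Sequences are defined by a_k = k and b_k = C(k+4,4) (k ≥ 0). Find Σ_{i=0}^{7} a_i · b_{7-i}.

This is [x^7] in the product of the two ordinary generating functions.
Σ = 0·330 + 1·210 + 2·126 + 3·70 + 4·35 + 5·15 + 6·5 + 7·1 = 924.

924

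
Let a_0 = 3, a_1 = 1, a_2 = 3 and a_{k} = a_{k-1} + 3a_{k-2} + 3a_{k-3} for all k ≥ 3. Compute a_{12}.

The ordinary generating function has denominator 1 - z - 3z^2 - 3z^3.
Iterating the recurrence: a_0,…,a_{12} = 3, 1, 3, 15, 27, 81, 207, 531, 1395, 3609, 9387, 24399, 63387.

63387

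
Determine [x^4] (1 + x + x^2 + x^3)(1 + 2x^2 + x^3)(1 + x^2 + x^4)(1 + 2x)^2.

43

(1 + x + x^2 + x^3) has coefficients 1,1,1,1 for degrees 0…3.
(1 + 2x^2 + x^3) has coefficients 1,0,2,1,0 for degrees 0…4.
Multiplying by (1 + x^2 + x^4) gives running coefficients 1,0,3,1,3 for degrees 0…4.
Finally multiplying by (1 + 2x)^2, the product of all factors after the first has coefficients 1,4,7,13,19 for degrees 0…4.
[x^4] = 1·19 + 1·13 + 1·7 + 1·4 = 43.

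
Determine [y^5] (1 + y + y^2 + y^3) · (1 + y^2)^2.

(1 + y + y^2 + y^3) has coefficients 1,1,1,1 for degrees 0…3.
(1 + y^2)^2 has coefficients 1,0,2,0,1,0 for degrees 0…5.
[y^5] = 1·0 + 1·1 + 1·0 + 1·2 = 3.

3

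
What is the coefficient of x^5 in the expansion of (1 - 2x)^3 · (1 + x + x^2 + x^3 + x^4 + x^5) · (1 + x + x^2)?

-3

(1 - 2x)^3 has coefficients 1,-6,12,-8 for degrees 0…3.
(1 + x + x^2 + x^3 + x^4 + x^5) has coefficients 1,1,1,1,1,1 for degrees 0…5.
Finally multiplying by (1 + x + x^2), the product of all factors after the first has coefficients 1,2,3,3,3,3 for degrees 0…5.
[x^5] = 1·3 − 6·3 + 12·3 − 8·3 = -3.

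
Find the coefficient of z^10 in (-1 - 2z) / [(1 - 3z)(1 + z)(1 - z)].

Partial fractions give a closed form: a_n = (-15/8)·3^n + (1/8)·(-1)^n + (3/4)·1^n.
At n = 10: a_10 = -110716.

-110716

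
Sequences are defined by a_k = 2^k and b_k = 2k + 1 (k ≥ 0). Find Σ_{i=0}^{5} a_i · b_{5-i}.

This is [x^5] in the product of the two ordinary generating functions.
Σ = 1·11 + 2·9 + 4·7 + 8·5 + 16·3 + 32·1 = 177.

177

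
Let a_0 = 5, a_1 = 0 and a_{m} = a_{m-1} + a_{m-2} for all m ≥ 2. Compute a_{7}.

40

The ordinary generating function has denominator 1 - q - q^2.
Iterating the recurrence: a_0,…,a_{7} = 5, 0, 5, 5, 10, 15, 25, 40.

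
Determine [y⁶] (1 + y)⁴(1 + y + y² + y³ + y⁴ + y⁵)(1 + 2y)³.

(1 + y)⁴ has coefficients 1,4,6,4,1 for degrees 0…4.
(1 + y + y² + y³ + y⁴ + y⁵) has coefficients 1,1,1,1,1,1,0 for degrees 0…6.
Finally multiplying by (1 + 2y)³, the product of all factors after the first has coefficients 1,7,19,27,27,27,26 for degrees 0…6.
[y⁶] = 1·26 + 4·27 + 6·27 + 4·27 + 1·19 = 423.

423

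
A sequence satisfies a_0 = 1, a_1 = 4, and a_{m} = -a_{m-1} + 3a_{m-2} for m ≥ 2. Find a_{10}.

The ordinary generating function has denominator 1 + t - 3t^2.
Iterating the recurrence: a_0,…,a_{10} = 1, 4, -1, 13, -16, 55, -103, 268, -577, 1381, -3112.

-3112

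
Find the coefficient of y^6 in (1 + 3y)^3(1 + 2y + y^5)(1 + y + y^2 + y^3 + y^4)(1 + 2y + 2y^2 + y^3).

(1 + 3y)^3 has coefficients 1,9,27,27 for degrees 0…3.
(1 + 2y + y^5) has coefficients 1,2,0,0,0,1,0 for degrees 0…6.
Multiplying by (1 + y + y^2 + y^3 + y^4) gives running coefficients 1,3,3,3,3,3,1 for degrees 0…6.
Finally multiplying by (1 + 2y + 2y^2 + y^3), the product of all factors after the first has coefficients 1,5,11,16,18,18,16 for degrees 0…6.
[y^6] = 1·16 + 9·18 + 27·18 + 27·16 = 1096.

1096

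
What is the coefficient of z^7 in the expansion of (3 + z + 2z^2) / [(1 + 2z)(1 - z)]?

The denominator gives the recurrence a_n = −a_(n−1) + 2a_(n−2) for n ≥ 3; the numerator fixes a_0 = 3, a_1 = -2, a_2 = 10.
Iterating: 3, -2, 10, -14, 34, -62, 130, -254, so a_7 = -254.

-254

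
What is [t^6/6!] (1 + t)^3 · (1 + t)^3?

The EGF product rule gives c_6 = Σ_{k_1+k_2=6} C(6; k_1,k_2) · ∏ g_i(k_i), where (1+t)^3 gives the falling factorial (3)_k; (1+t)^3 gives the falling factorial (3)_k.
g_1(k) for k = 0…6: 1, 3, 6, 6, 0, 0, 0.
g_2(k) for k = 0…6: 1, 3, 6, 6, 0, 0, 0.
c_6 = Σ_k C(6,k)·g_1(k)·g_2(6−k) = 20·6·6 = 720.

720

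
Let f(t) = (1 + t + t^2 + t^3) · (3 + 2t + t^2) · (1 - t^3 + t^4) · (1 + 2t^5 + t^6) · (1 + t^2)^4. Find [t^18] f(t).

(1 + t + t^2 + t^3) has coefficients 1,1,1,1 for degrees 0…3.
(3 + 2t + t^2) has coefficients 3,2,1,0,0,0,0,0,0,0,0,0,0,0,0,0,0,0,0 for degrees 0…18.
Multiplying by (1 - t^3 + t^4) gives running coefficients 3,2,1,-3,1,1,1,0,0,0,0,0,0,0,0,0,0,0,0 for degrees 0…18.
Multiplying by (1 + 2t^5 + t^6) gives running coefficients 3,2,1,-3,1,7,8,4,-5,-1,3,3,1,0,0,0,0,0,0 for degrees 0…18.
Finally multiplying by (1 + t^2)^4, the product of all factors after the first has coefficients 3,2,13,5,23,7,30,22,40,47,36,48,16,29,10,18,13,11,7 for degrees 0…18.
[t^18] = 1·7 + 1·11 + 1·13 + 1·18 = 49.

49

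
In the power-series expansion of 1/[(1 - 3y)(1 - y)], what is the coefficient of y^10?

Partial fractions give a closed form: a_n = (3/2)·3^n + (-1/2)·1^n.
At n = 10: a_10 = 88573.

88573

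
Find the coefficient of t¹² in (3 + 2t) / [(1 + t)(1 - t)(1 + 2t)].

10923

Partial fractions give a closed form: a_n = (-1/2)·(-1)^n + (5/6)·1^n + (8/3)·(-2)^n.
At n = 12: a_12 = 10923.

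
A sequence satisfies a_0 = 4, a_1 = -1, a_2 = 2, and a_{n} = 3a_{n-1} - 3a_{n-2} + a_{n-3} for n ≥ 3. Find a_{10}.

314

The ordinary generating function has denominator 1 - 3z + 3z^2 - z^3.
Iterating the recurrence: a_0,…,a_{10} = 4, -1, 2, 13, 32, 59, 94, 137, 188, 247, 314.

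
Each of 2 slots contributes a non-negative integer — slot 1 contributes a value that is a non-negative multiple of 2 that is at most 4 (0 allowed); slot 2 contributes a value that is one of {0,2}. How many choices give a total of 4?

The generating function for the choices is (1 + t^2 + t^4)·(1 + t^2); the count is [t^4].
(1 + t^2 + t^4) has coefficients 1,0,1,0,1 for degrees 0…4.
(1 + t^2) has coefficients 1,0,1,0,0 for degrees 0…4.
[t^4] = 1·0 + 1·1 + 1·1 = 2.

2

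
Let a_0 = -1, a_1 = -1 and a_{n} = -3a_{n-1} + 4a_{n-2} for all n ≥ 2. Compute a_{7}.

The ordinary generating function has denominator 1 + 3q - 4q^2.
Iterating the recurrence: a_0,…,a_{7} = -1, -1, -1, -1, -1, -1, -1, -1.

-1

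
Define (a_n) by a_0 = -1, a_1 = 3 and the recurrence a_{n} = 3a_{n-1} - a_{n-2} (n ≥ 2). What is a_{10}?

The ordinary generating function has denominator 1 - 3x + x^2.
Iterating the recurrence: a_0,…,a_{10} = -1, 3, 10, 27, 71, 186, 487, 1275, 3338, 8739, 22879.

22879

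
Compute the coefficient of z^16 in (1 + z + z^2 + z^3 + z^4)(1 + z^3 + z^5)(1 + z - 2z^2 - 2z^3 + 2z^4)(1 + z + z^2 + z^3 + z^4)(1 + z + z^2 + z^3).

4

(1 + z + z^2 + z^3 + z^4) has coefficients 1,1,1,1,1 for degrees 0…4.
(1 + z^3 + z^5) has coefficients 1,0,0,1,0,1,0,0,0,0,0,0,0,0,0,0,0 for degrees 0…16.
Multiplying by (1 + z - 2z^2 - 2z^3 + 2z^4) gives running coefficients 1,1,-2,-1,3,-1,-1,0,-2,2,0,0,0,0,0,0,0 for degrees 0…16.
Multiplying by (1 + z + z^2 + z^3 + z^4) gives running coefficients 1,2,0,-1,2,0,-2,0,-1,-2,-1,0,0,2,0,0,0 for degrees 0…16.
Finally multiplying by (1 + z + z^2 + z^3), the product of all factors after the first has coefficients 1,3,3,2,3,1,-1,0,-3,-5,-4,-4,-3,1,2,2,2 for degrees 0…16.
[z^16] = 1·2 + 1·2 + 1·2 + 1·1 + 1·(-3) = 4.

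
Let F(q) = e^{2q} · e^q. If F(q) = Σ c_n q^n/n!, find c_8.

The EGF product rule gives c_8 = Σ_{k_1+k_2=8} C(8; k_1,k_2) · ∏ g_i(k_i), where e^{2q} gives (2)^k; e^q gives (1)^k.
g_1(k) for k = 0…8: 1, 2, 4, 8, 16, 32, 64, 128, 256.
g_2(k) for k = 0…8: 1, 1, 1, 1, 1, 1, 1, 1, 1.
c_8 = Σ_k C(8,k)·g_1(k)·g_2(8−k) = 1·1·1 + 8·2·1 + 28·4·1 + 56·8·1 + 70·16·1 + 56·32·1 + 28·64·1 + 8·128·1 + 1·256·1 = 1 + 16 + 112 + 448 + 1120 + 1792 + 1792 + 1024 + 256 = 6561.

6561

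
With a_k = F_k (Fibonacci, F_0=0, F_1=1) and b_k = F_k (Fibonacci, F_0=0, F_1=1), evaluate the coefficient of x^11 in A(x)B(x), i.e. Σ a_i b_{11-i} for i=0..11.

The convolution is the x^11 coefficient of A(x)B(x).
Σ = 0·89 + 1·55 + 1·34 + 2·21 + 3·13 + 5·8 + 8·5 + 13·3 + 21·2 + 34·1 + 55·1 + 89·0 = 420.

420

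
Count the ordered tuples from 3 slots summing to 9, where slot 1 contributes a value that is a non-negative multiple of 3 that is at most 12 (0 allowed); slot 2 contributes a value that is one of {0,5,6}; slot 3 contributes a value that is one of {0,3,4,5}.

5

The generating function for the choices is (1 + y^3 + y^6 + y^9 + y^12)·(1 + y^5 + y^6)·(1 + y^3 + y^4 + y^5); the count is [y^9].
(1 + y^3 + y^6 + y^9 + y^12) has coefficients 1,0,0,1,0,0,1,0,0,1 for degrees 0…9.
(1 + y^5 + y^6) has coefficients 1,0,0,0,0,1,1,0,0,0 for degrees 0…9.
Finally multiplying by (1 + y^3 + y^4 + y^5), the product of all factors after the first has coefficients 1,0,0,1,1,2,1,0,1,2 for degrees 0…9.
[y^9] = 1·2 + 1·1 + 1·1 + 1·1 = 5.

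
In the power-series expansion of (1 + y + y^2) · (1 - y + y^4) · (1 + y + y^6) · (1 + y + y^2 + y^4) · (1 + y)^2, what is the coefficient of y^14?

(1 + y + y^2) has coefficients 1,1,1 for degrees 0…2.
(1 - y + y^4) has coefficients 1,-1,0,0,1,0,0,0,0,0,0,0,0,0,0 for degrees 0…14.
Multiplying by (1 + y + y^6) gives running coefficients 1,0,-1,0,1,1,1,-1,0,0,1,0,0,0,0 for degrees 0…14.
Multiplying by (1 + y + y^2 + y^4) gives running coefficients 1,1,0,-1,1,2,2,1,1,0,2,0,1,0,1 for degrees 0…14.
Finally multiplying by (1 + y)^2, the product of all factors after the first has coefficients 1,3,3,0,-1,3,7,7,5,3,3,4,3,2,2 for degrees 0…14.
[y^14] = 1·2 + 1·2 + 1·3 = 7.

7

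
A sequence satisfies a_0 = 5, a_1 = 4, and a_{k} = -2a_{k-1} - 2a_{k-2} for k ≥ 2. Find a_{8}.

The ordinary generating function has denominator 1 + 2t + 2t^2.
Iterating the recurrence: a_0,…,a_{8} = 5, 4, -18, 28, -20, -16, 72, -112, 80.

80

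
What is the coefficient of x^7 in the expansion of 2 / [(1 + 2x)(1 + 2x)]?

-2048

The denominator gives the recurrence a_n = −4a_(n−1) − 4a_(n−2) for n ≥ 2; the numerator fixes a_0 = 2, a_1 = -8.
Iterating: 2, -8, 24, -64, 160, -384, 896, -2048, so a_7 = -2048.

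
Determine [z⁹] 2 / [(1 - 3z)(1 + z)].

Partial fractions give a closed form: a_n = (3/2)·3^n + (1/2)·(-1)^n.
At n = 9: a_9 = 29524.

29524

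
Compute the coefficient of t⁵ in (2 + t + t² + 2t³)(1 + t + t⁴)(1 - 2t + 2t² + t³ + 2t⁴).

7

(2 + t + t² + 2t³) has coefficients 2,1,1,2 for degrees 0…3.
(1 + t + t⁴) has coefficients 1,1,0,0,1,0 for degrees 0…5.
Finally multiplying by (1 - 2t + 2t² + t³ + 2t⁴), the product of all factors after the first has coefficients 1,-1,0,3,4,0 for degrees 0…5.
[t⁵] = 2·0 + 1·4 + 1·3 + 2·0 = 7.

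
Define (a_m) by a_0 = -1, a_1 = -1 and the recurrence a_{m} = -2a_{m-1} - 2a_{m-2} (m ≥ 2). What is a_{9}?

The ordinary generating function has denominator 1 + 2y + 2y^2.
Iterating the recurrence: a_0,…,a_{9} = -1, -1, 4, -6, 4, 4, -16, 24, -16, -16.

-16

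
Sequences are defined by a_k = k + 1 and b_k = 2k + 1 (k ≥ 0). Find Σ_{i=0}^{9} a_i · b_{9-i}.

385

The convolution is the t^9 coefficient of A(t)B(t).
Σ = 1·19 + 2·17 + 3·15 + 4·13 + 5·11 + 6·9 + 7·7 + 8·5 + 9·3 + 10·1 = 385.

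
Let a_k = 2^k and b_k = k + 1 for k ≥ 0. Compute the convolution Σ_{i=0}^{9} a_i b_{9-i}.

The convolution is the x^9 coefficient of A(x)B(x).
Σ = 1·10 + 2·9 + 4·8 + 8·7 + 16·6 + 32·5 + 64·4 + 128·3 + 256·2 + 512·1 = 2036.

2036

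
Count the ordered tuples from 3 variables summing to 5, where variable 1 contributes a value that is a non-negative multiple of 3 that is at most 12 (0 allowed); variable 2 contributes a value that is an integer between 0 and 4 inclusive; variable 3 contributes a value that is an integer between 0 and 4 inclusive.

7

The generating function for the choices is (1 + z^3 + z^6 + z^9 + z^12)·(1 + z + z^2 + z^3 + z^4)·(1 + z + z^2 + z^3 + z^4); the count is [z^5].
(1 + z^3 + z^6 + z^9 + z^12) has coefficients 1,0,0,1,0,0 for degrees 0…5.
(1 + z + z^2 + z^3 + z^4) has coefficients 1,1,1,1,1,0 for degrees 0…5.
Finally multiplying by (1 + z + z^2 + z^3 + z^4), the product of all factors after the first has coefficients 1,2,3,4,5,4 for degrees 0…5.
[z^5] = 1·4 + 1·3 = 7.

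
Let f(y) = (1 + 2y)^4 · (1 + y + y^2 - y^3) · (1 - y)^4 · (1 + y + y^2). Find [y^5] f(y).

-21

(1 + 2y)^4 has coefficients 1,8,24,32,16 for degrees 0…4.
(1 + y + y^2 - y^3) has coefficients 1,1,1,-1,0,0 for degrees 0…5.
Multiplying by (1 - y)^4 gives running coefficients 1,-3,3,-3,7,-9 for degrees 0…5.
Finally multiplying by (1 + y + y^2), the product of all factors after the first has coefficients 1,-2,1,-3,7,-5 for degrees 0…5.
[y^5] = 1·(-5) + 8·7 + 24·(-3) + 32·1 + 16·(-2) = -21.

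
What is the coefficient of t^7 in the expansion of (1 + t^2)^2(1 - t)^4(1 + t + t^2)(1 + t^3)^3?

13

(1 + t^2)^2 has coefficients 1,0,2,0,1 for degrees 0…4.
(1 - t)^4 has coefficients 1,-4,6,-4,1,0,0,0 for degrees 0…7.
Multiplying by (1 + t + t^2) gives running coefficients 1,-3,3,-2,3,-3,1,0 for degrees 0…7.
Finally multiplying by (1 + t^3)^3, the product of all factors after the first has coefficients 1,-3,3,1,-6,6,-2,0 for degrees 0…7.
[t^7] = 1·0 + 2·6 + 1·1 = 13.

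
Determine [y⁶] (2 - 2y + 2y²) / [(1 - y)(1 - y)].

The denominator gives the recurrence a_n = 2a_(n−1) − a_(n−2) for n ≥ 3; the numerator fixes a_0 = 2, a_1 = 2, a_2 = 4.
Iterating: 2, 2, 4, 6, 8, 10, 12, so a_6 = 12.

12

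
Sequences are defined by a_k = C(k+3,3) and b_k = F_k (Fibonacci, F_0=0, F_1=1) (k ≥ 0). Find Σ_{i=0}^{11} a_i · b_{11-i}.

3588

The convolution is the t^11 coefficient of A(t)B(t).
Σ = 1·89 + 4·55 + 10·34 + 20·21 + 35·13 + 56·8 + 84·5 + 120·3 + 165·2 + 220·1 + 286·1 + 364·0 = 3588.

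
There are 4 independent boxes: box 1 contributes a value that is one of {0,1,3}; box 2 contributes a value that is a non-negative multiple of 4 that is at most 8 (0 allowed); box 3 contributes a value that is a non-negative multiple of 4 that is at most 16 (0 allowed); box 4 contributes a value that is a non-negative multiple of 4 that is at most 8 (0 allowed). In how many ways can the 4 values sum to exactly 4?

The generating function for the choices is (1 + y + y^3)·(1 + y^4 + y^8)·(1 + y^4 + y^8 + y^12 + y^16)·(1 + y^4 + y^8); the count is [y^4].
(1 + y + y^3) has coefficients 1,1,0,1 for degrees 0…3.
(1 + y^4 + y^8) has coefficients 1,0,0,0,1 for degrees 0…4.
Multiplying by (1 + y^4 + y^8 + y^12 + y^16) gives running coefficients 1,0,0,0,2 for degrees 0…4.
Finally multiplying by (1 + y^4 + y^8), the product of all factors after the first has coefficients 1,0,0,0,3 for degrees 0…4.
[y^4] = 1·3 + 1·0 + 1·0 = 3.

3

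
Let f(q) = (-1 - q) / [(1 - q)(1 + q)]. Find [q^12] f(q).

Partial fractions give a closed form: a_n = (-1)·1^n.
At n = 12: a_12 = -1.

-1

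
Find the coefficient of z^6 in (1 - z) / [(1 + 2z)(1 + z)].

Partial fractions give a closed form: a_n = (3)·(-2)^n + (-2)·(-1)^n.
At n = 6: a_6 = 190.

190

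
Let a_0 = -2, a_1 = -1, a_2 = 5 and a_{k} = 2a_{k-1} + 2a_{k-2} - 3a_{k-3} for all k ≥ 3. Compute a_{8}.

The ordinary generating function has denominator 1 - 2q - 2q^2 + 3q^3.
Iterating the recurrence: a_0,…,a_{8} = -2, -1, 5, 14, 41, 95, 230, 527, 1229.

1229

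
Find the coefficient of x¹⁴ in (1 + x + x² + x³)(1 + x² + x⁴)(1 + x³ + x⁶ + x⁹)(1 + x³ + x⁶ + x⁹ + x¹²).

16

(1 + x + x² + x³) has coefficients 1,1,1,1 for degrees 0…3.
(1 + x² + x⁴) has coefficients 1,0,1,0,1,0,0,0,0,0,0,0,0,0,0 for degrees 0…14.
Multiplying by (1 + x³ + x⁶ + x⁹) gives running coefficients 1,0,1,1,1,1,1,1,1,1,1,1,0,1,0 for degrees 0…14.
Finally multiplying by (1 + x³ + x⁶ + x⁹ + x¹²), the product of all factors after the first has coefficients 1,0,1,2,1,2,3,2,3,4,3,4,4,4,4 for degrees 0…14.
[x¹⁴] = 1·4 + 1·4 + 1·4 + 1·4 = 16.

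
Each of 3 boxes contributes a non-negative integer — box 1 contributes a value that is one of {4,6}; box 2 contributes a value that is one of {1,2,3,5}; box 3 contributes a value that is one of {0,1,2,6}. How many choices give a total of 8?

4

The generating function for the choices is (t⁴ + t⁶)·(t + t² + t³ + t⁵)·(1 + t + t² + t⁶); the count is [t⁸].
(t⁴ + t⁶) has coefficients 0,0,0,0,1,0,1 for degrees 0…6.
(t + t² + t³ + t⁵) has coefficients 0,1,1,1,0,1,0,0,0 for degrees 0…8.
Finally multiplying by (1 + t + t² + t⁶), the product of all factors after the first has coefficients 0,1,2,3,2,2,1,2,1 for degrees 0…8.
[t⁸] = 1·2 + 1·2 = 4.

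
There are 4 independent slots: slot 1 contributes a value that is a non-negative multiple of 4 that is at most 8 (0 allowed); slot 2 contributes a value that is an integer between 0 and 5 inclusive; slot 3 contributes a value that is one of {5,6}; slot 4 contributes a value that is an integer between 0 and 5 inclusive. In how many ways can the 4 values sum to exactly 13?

17

The generating function for the choices is (1 + t^4 + t^8)·(1 + t + t^2 + t^3 + t^4 + t^5)·(t^5 + t^6)·(1 + t + t^2 + t^3 + t^4 + t^5); the count is [t^13].
(1 + t^4 + t^8) has coefficients 1,0,0,0,1,0,0,0,1 for degrees 0…8.
(1 + t + t^2 + t^3 + t^4 + t^5) has coefficients 1,1,1,1,1,1,0,0,0,0,0,0,0,0 for degrees 0…13.
Multiplying by (t^5 + t^6) gives running coefficients 0,0,0,0,0,1,2,2,2,2,2,1,0,0 for degrees 0…13.
Finally multiplying by (1 + t + t^2 + t^3 + t^4 + t^5), the product of all factors after the first has coefficients 0,0,0,0,0,1,3,5,7,9,11,11,9,7 for degrees 0…13.
[t^13] = 1·7 + 1·9 + 1·1 = 17.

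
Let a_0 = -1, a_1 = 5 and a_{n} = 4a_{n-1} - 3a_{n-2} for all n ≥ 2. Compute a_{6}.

2183

The ordinary generating function has denominator 1 - 4y + 3y^2.
Iterating the recurrence: a_0,…,a_{6} = -1, 5, 23, 77, 239, 725, 2183.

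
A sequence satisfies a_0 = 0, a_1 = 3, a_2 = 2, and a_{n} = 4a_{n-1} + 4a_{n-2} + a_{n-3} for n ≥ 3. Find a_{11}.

5905990

The ordinary generating function has denominator 1 - 4z - 4z^2 - z^3.
Iterating the recurrence: a_0,…,a_{11} = 0, 3, 2, 20, 91, 446, 2168, 10547, 51306, 249580, 1214091, 5905990.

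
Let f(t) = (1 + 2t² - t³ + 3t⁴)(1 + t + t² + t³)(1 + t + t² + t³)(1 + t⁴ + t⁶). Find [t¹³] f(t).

(1 + 2t² - t³ + 3t⁴) has coefficients 1,0,2,-1,3 for degrees 0…4.
(1 + t + t² + t³) has coefficients 1,1,1,1,0,0,0,0,0,0,0,0,0,0 for degrees 0…13.
Multiplying by (1 + t + t² + t³) gives running coefficients 1,2,3,4,3,2,1,0,0,0,0,0,0,0 for degrees 0…13.
Finally multiplying by (1 + t⁴ + t⁶), the product of all factors after the first has coefficients 1,2,3,4,4,4,5,6,6,6,4,2,1,0 for degrees 0…13.
[t¹³] = 1·0 + 2·2 − 1·4 + 3·6 = 18.

18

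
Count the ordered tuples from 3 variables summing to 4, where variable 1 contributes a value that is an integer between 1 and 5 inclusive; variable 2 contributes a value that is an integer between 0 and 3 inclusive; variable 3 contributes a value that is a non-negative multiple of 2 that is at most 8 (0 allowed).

The generating function for the choices is (q + q² + q³ + q⁴ + q⁵)·(1 + q + q² + q³)·(1 + q² + q⁴ + q⁶ + q⁸); the count is [q⁴].
(q + q² + q³ + q⁴ + q⁵) has coefficients 0,1,1,1,1 for degrees 0…4.
(1 + q + q² + q³) has coefficients 1,1,1,1,0 for degrees 0…4.
Finally multiplying by (1 + q² + q⁴ + q⁶ + q⁸), the product of all factors after the first has coefficients 1,1,2,2,2 for degrees 0…4.
[q⁴] = 1·2 + 1·2 + 1·1 + 1·1 = 6.

6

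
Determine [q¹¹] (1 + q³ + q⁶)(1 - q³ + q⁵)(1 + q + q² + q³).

1

(1 + q³ + q⁶) has coefficients 1,0,0,1,0,0,1 for degrees 0…6.
(1 - q³ + q⁵) has coefficients 1,0,0,-1,0,1,0,0,0,0,0,0 for degrees 0…11.
Finally multiplying by (1 + q + q² + q³), the product of all factors after the first has coefficients 1,1,1,0,-1,0,0,1,1,0,0,0 for degrees 0…11.
[q¹¹] = 1·0 + 1·1 + 1·0 = 1.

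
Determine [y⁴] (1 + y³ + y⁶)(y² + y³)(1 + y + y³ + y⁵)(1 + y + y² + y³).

4

(1 + y³ + y⁶) has coefficients 1,0,0,1,0 for degrees 0…4.
(y² + y³) has coefficients 0,0,1,1,0 for degrees 0…4.
Multiplying by (1 + y + y³ + y⁵) gives running coefficients 0,0,1,2,1 for degrees 0…4.
Finally multiplying by (1 + y + y² + y³), the product of all factors after the first has coefficients 0,0,1,3,4 for degrees 0…4.
[y⁴] = 1·4 + 1·0 = 4.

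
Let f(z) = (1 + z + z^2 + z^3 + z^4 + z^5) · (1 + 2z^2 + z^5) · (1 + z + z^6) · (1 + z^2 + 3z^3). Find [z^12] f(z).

23

(1 + z + z^2 + z^3 + z^4 + z^5) has coefficients 1,1,1,1,1,1 for degrees 0…5.
(1 + 2z^2 + z^5) has coefficients 1,0,2,0,0,1,0,0,0,0,0,0,0 for degrees 0…12.
Multiplying by (1 + z + z^6) gives running coefficients 1,1,2,2,0,1,2,0,2,0,0,1,0 for degrees 0…12.
Finally multiplying by (1 + z^2 + 3z^3), the product of all factors after the first has coefficients 1,1,3,6,5,9,8,1,7,6,2,7,0 for degrees 0…12.
[z^12] = 1·0 + 1·7 + 1·2 + 1·6 + 1·7 + 1·1 = 23.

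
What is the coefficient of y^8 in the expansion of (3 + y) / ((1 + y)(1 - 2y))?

Partial fractions give a closed form: a_n = (2/3)·(-1)^n + (7/3)·2^n.
At n = 8: a_8 = 598.

598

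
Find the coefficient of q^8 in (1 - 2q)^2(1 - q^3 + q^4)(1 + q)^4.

(1 - 2q)^2 has coefficients 1,-4,4 for degrees 0…2.
(1 - q^3 + q^4) has coefficients 1,0,0,-1,1,0,0,0,0 for degrees 0…8.
Finally multiplying by (1 + q)^4, the product of all factors after the first has coefficients 1,4,6,3,-2,-2,2,3,1 for degrees 0…8.
[q^8] = 1·1 − 4·3 + 4·2 = -3.

-3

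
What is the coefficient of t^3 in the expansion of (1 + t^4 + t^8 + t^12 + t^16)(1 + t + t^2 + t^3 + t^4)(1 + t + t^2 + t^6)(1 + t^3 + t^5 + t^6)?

(1 + t^4 + t^8 + t^12 + t^16) has coefficients 1,0,0,0 for degrees 0…3.
(1 + t + t^2 + t^3 + t^4) has coefficients 1,1,1,1 for degrees 0…3.
Multiplying by (1 + t + t^2 + t^6) gives running coefficients 1,2,3,3 for degrees 0…3.
Finally multiplying by (1 + t^3 + t^5 + t^6), the product of all factors after the first has coefficients 1,2,3,4 for degrees 0…3.
[t^3] = 1·4 = 4.

4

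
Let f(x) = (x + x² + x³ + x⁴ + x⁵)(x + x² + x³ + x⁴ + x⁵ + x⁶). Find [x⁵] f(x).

(x + x² + x³ + x⁴ + x⁵) has coefficients 0,1,1,1,1,1 for degrees 0…5.
(x + x² + x³ + x⁴ + x⁵ + x⁶) has coefficients 0,1,1,1,1,1 for degrees 0…5.
[x⁵] = 1·1 + 1·1 + 1·1 + 1·1 + 1·0 = 4.

4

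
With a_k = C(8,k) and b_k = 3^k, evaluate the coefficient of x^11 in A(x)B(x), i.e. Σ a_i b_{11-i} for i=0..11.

The convolution is the t^11 coefficient of A(t)B(t).
Σ = 1·177147 + 8·59049 + 28·19683 + 56·6561 + 70·2187 + 56·729 + 28·243 + 8·81 + 1·27 + 0·9 + 0·3 + 0·1 = 1769472.

1769472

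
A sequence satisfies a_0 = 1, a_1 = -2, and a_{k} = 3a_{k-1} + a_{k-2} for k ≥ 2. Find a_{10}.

The ordinary generating function has denominator 1 - 3y - y^2.
Iterating the recurrence: a_0,…,a_{10} = 1, -2, -5, -17, -56, -185, -611, -2018, -6665, -22013, -72704.

-72704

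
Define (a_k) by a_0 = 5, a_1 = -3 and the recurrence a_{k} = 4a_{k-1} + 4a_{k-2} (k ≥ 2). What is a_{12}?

The ordinary generating function has denominator 1 - 4t - 4t^2.
Iterating the recurrence: a_0,…,a_{12} = 5, -3, 8, 20, 112, 528, 2560, 12352, 59648, 288000, 1390592, 6714368, 32419840.

32419840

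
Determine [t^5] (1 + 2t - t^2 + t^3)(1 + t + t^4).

(1 + 2t - t^2 + t^3) has coefficients 1,2,-1,1 for degrees 0…3.
(1 + t + t^4) has coefficients 1,1,0,0,1,0 for degrees 0…5.
[t^5] = 1·0 + 2·1 − 1·0 + 1·0 = 2.

2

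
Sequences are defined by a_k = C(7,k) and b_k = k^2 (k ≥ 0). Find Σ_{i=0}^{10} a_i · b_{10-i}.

5632

This is [x^10] in the product of the two ordinary generating functions.
Σ = 1·100 + 7·81 + 21·64 + 35·49 + 35·36 + 21·25 + 7·16 + 1·9 + 0·4 + 0·1 + 0·0 = 5632.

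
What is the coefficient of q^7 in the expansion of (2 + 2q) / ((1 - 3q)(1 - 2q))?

The denominator gives the recurrence a_n = 5a_(n−1) − 6a_(n−2) for n ≥ 2; the numerator fixes a_0 = 2, a_1 = 12.
Iterating: 2, 12, 48, 168, 552, 1752, 5448, 16728, so a_7 = 16728.

16728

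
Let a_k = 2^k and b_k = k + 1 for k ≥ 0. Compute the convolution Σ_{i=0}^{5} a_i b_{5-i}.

The convolution is the t^5 coefficient of A(t)B(t).
Σ = 1·6 + 2·5 + 4·4 + 8·3 + 16·2 + 32·1 = 120.

120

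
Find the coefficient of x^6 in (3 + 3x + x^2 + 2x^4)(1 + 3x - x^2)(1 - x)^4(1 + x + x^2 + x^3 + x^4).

-20

(3 + 3x + x^2 + 2x^4) has coefficients 3,3,1,0,2 for degrees 0…4.
(1 + 3x - x^2) has coefficients 1,3,-1,0,0,0,0 for degrees 0…6.
Multiplying by (1 - x)^4 gives running coefficients 1,-1,-7,18,-17,7,-1 for degrees 0…6.
Finally multiplying by (1 + x + x^2 + x^3 + x^4), the product of all factors after the first has coefficients 1,0,-7,11,-6,0,0 for degrees 0…6.
[x^6] = 3·0 + 3·0 + 1·(-6) + 2·(-7) = -20.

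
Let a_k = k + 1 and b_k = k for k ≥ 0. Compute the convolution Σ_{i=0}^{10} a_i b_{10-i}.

220

Write out a_i and b_{10-i} for i = 0,…,10 and sum the products.
Σ = 1·10 + 2·9 + 3·8 + 4·7 + 5·6 + 6·5 + 7·4 + 8·3 + 9·2 + 10·1 + 11·0 = 220.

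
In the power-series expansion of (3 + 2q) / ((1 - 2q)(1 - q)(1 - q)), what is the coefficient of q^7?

The denominator gives the recurrence a_n = 4a_(n−1) − 5a_(n−2) + 2a_(n−3) for n ≥ 3; the numerator fixes a_0 = 3, a_1 = 14, a_2 = 41.
Iterating: 3, 14, 41, 100, 223, 474, 981, 2000, so a_7 = 2000.

2000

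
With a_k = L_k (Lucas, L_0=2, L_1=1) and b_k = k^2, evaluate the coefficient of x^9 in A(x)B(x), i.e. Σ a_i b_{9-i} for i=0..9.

This is [x^9] in the product of the two ordinary generating functions.
Σ = 2·81 + 1·64 + 3·49 + 4·36 + 7·25 + 11·16 + 18·9 + 29·4 + 47·1 + 76·0 = 1193.

1193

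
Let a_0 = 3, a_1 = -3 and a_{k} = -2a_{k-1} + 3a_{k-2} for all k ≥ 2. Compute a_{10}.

The ordinary generating function has denominator 1 + 2t - 3t^2.
Iterating the recurrence: a_0,…,a_{10} = 3, -3, 15, -39, 123, -363, 1095, -3279, 9843, -29523, 88575.

88575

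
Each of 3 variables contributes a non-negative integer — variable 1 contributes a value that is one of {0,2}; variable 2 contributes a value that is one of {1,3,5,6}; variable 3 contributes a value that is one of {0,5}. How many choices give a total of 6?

The generating function for the choices is (1 + q²)·(q + q³ + q⁵ + q⁶)·(1 + q⁵); the count is [q⁶].
(1 + q²) has coefficients 1,0,1 for degrees 0…2.
(q + q³ + q⁵ + q⁶) has coefficients 0,1,0,1,0,1,1 for degrees 0…6.
Finally multiplying by (1 + q⁵), the product of all factors after the first has coefficients 0,1,0,1,0,1,2 for degrees 0…6.
[q⁶] = 1·2 + 1·0 = 2.

2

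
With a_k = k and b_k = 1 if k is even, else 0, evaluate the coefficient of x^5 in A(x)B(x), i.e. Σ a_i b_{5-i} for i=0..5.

9

The convolution is the t^5 coefficient of A(t)B(t).
Σ = 0·0 + 1·1 + 2·0 + 3·1 + 4·0 + 5·1 = 9.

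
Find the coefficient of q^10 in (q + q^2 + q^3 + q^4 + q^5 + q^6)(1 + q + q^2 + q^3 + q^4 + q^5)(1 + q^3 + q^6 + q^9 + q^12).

(q + q^2 + q^3 + q^4 + q^5 + q^6) has coefficients 0,1,1,1,1,1,1 for degrees 0…6.
(1 + q + q^2 + q^3 + q^4 + q^5) has coefficients 1,1,1,1,1,1,0,0,0,0,0 for degrees 0…10.
Finally multiplying by (1 + q^3 + q^6 + q^9 + q^12), the product of all factors after the first has coefficients 1,1,1,2,2,2,2,2,2,2,2 for degrees 0…10.
[q^10] = 1·2 + 1·2 + 1·2 + 1·2 + 1·2 + 1·2 = 12.

12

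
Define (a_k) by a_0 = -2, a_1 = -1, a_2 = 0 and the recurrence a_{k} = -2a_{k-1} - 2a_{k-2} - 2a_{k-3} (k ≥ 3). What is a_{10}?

-72

The ordinary generating function has denominator 1 + 2q + 2q^2 + 2q^3.
Iterating the recurrence: a_0,…,a_{10} = -2, -1, 0, 6, -10, 8, -8, 20, -40, 56, -72.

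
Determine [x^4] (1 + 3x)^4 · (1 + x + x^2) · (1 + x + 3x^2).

618

(1 + 3x)^4 has coefficients 1,12,54,108,81 for degrees 0…4.
(1 + x + x^2) has coefficients 1,1,1,0,0 for degrees 0…4.
Finally multiplying by (1 + x + 3x^2), the product of all factors after the first has coefficients 1,2,5,4,3 for degrees 0…4.
[x^4] = 1·3 + 12·4 + 54·5 + 108·2 + 81·1 = 618.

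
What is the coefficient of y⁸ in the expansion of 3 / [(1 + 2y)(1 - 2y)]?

Partial fractions give a closed form: a_n = (3/2)·(-2)^n + (3/2)·2^n.
At n = 8: a_8 = 768.

768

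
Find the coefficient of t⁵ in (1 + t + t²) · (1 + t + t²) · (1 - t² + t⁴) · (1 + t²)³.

6

(1 + t + t²) has coefficients 1,1,1 for degrees 0…2.
(1 + t + t²) has coefficients 1,1,1,0,0,0 for degrees 0…5.
Multiplying by (1 - t² + t⁴) gives running coefficients 1,1,0,-1,0,1 for degrees 0…5.
Finally multiplying by (1 + t²)³, the product of all factors after the first has coefficients 1,1,3,2,3,1 for degrees 0…5.
[t⁵] = 1·1 + 1·3 + 1·2 = 6.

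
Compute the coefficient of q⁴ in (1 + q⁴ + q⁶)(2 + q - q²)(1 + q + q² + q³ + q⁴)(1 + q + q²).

8

(1 + q⁴ + q⁶) has coefficients 1,0,0,0,1 for degrees 0…4.
(2 + q - q²) has coefficients 2,1,-1,0,0 for degrees 0…4.
Multiplying by (1 + q + q² + q³ + q⁴) gives running coefficients 2,3,2,2,2 for degrees 0…4.
Finally multiplying by (1 + q + q²), the product of all factors after the first has coefficients 2,5,7,7,6 for degrees 0…4.
[q⁴] = 1·6 + 1·2 = 8.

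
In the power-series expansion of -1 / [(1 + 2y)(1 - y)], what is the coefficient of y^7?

Partial fractions give a closed form: a_n = (-2/3)·(-2)^n + (-1/3)·1^n.
At n = 7: a_7 = 85.

85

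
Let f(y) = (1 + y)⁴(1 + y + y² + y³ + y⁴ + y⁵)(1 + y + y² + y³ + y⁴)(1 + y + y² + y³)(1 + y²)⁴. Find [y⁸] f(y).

1851

(1 + y)⁴ has coefficients 1,4,6,4,1 for degrees 0…4.
(1 + y + y² + y³ + y⁴ + y⁵) has coefficients 1,1,1,1,1,1,0,0,0 for degrees 0…8.
Multiplying by (1 + y + y² + y³ + y⁴) gives running coefficients 1,2,3,4,5,5,4,3,2 for degrees 0…8.
Multiplying by (1 + y + y² + y³) gives running coefficients 1,3,6,10,14,17,18,17,14 for degrees 0…8.
Finally multiplying by (1 + y²)⁴, the product of all factors after the first has coefficients 1,3,10,22,44,75,114,157,195 for degrees 0…8.
[y⁸] = 1·195 + 4·157 + 6·114 + 4·75 + 1·44 = 1851.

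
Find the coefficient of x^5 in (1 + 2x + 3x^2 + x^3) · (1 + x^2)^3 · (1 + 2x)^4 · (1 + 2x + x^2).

1216

(1 + 2x + 3x^2 + x^3) has coefficients 1,2,3,1 for degrees 0…3.
(1 + x^2)^3 has coefficients 1,0,3,0,3,0 for degrees 0…5.
Multiplying by (1 + 2x)^4 gives running coefficients 1,8,27,56,91,120 for degrees 0…5.
Finally multiplying by (1 + 2x + x^2), the product of all factors after the first has coefficients 1,10,44,118,230,358 for degrees 0…5.
[x^5] = 1·358 + 2·230 + 3·118 + 1·44 = 1216.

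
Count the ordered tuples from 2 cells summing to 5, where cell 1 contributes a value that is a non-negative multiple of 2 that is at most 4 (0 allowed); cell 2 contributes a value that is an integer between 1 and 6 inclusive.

The generating function for the choices is (1 + t^2 + t^4)·(t + t^2 + t^3 + t^4 + t^5 + t^6); the count is [t^5].
(1 + t^2 + t^4) has coefficients 1,0,1,0,1 for degrees 0…4.
(t + t^2 + t^3 + t^4 + t^5 + t^6) has coefficients 0,1,1,1,1,1 for degrees 0…5.
[t^5] = 1·1 + 1·1 + 1·1 = 3.

3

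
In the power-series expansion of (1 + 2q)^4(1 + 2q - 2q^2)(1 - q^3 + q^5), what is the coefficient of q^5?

-69

(1 + 2q)^4 has coefficients 1,8,24,32,16 for degrees 0…4.
(1 + 2q - 2q^2) has coefficients 1,2,-2,0,0,0 for degrees 0…5.
Finally multiplying by (1 - q^3 + q^5), the product of all factors after the first has coefficients 1,2,-2,-1,-2,3 for degrees 0…5.
[q^5] = 1·3 + 8·(-2) + 24·(-1) + 32·(-2) + 16·2 = -69.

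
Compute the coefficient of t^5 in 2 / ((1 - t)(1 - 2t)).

The denominator gives the recurrence a_n = 3a_(n−1) − 2a_(n−2) for n ≥ 2; the numerator fixes a_0 = 2, a_1 = 6.
Iterating: 2, 6, 14, 30, 62, 126, so a_5 = 126.

126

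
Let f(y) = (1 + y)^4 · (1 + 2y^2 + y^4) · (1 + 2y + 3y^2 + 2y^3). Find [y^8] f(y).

(1 + y)^4 has coefficients 1,4,6,4,1 for degrees 0…4.
(1 + 2y^2 + y^4) has coefficients 1,0,2,0,1,0,0,0,0 for degrees 0…8.
Finally multiplying by (1 + 2y + 3y^2 + 2y^3), the product of all factors after the first has coefficients 1,2,5,6,7,6,3,2,0 for degrees 0…8.
[y^8] = 1·0 + 4·2 + 6·3 + 4·6 + 1·7 = 57.

57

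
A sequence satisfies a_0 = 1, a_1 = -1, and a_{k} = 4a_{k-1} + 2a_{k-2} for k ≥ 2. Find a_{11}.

-1520800

The ordinary generating function has denominator 1 - 4t - 2t^2.
Iterating the recurrence: a_0,…,a_{11} = 1, -1, -2, -10, -44, -196, -872, -3880, -17264, -76816, -341792, -1520800.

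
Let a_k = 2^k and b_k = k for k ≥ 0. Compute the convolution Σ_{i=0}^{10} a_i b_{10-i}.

Write out a_i and b_{10-i} for i = 0,…,10 and sum the products.
Σ = 1·10 + 2·9 + 4·8 + 8·7 + 16·6 + 32·5 + 64·4 + 128·3 + 256·2 + 512·1 + 1024·0 = 2036.

2036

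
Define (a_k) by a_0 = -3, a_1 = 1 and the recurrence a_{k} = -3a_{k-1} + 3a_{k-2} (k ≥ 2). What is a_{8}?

The ordinary generating function has denominator 1 + 3t - 3t^2.
Iterating the recurrence: a_0,…,a_{8} = -3, 1, -12, 39, -153, 576, -2187, 8289, -31428.

-31428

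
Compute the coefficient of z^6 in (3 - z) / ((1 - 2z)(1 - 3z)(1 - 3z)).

30529

The denominator gives the recurrence a_n = 8a_(n−1) − 21a_(n−2) + 18a_(n−3) for n ≥ 3; the numerator fixes a_0 = 3, a_1 = 23, a_2 = 121.
Iterating: 3, 23, 121, 539, 2185, 8339, 30529, so a_6 = 30529.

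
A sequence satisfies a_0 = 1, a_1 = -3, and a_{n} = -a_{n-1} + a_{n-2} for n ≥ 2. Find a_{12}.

The ordinary generating function has denominator 1 + z - z^2.
Iterating the recurrence: a_0,…,a_{12} = 1, -3, 4, -7, 11, -18, 29, -47, 76, -123, 199, -322, 521.

521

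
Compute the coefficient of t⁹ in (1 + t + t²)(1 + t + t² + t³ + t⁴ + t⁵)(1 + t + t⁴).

(1 + t + t²) has coefficients 1,1,1 for degrees 0…2.
(1 + t + t² + t³ + t⁴ + t⁵) has coefficients 1,1,1,1,1,1,0,0,0,0 for degrees 0…9.
Finally multiplying by (1 + t + t⁴), the product of all factors after the first has coefficients 1,2,2,2,3,3,2,1,1,1 for degrees 0…9.
[t⁹] = 1·1 + 1·1 + 1·1 = 3.

3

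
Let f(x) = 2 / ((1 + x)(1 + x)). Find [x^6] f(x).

14

The denominator gives the recurrence a_n = −2a_(n−1) − a_(n−2) for n ≥ 2; the numerator fixes a_0 = 2, a_1 = -4.
Iterating: 2, -4, 6, -8, 10, -12, 14, so a_6 = 14.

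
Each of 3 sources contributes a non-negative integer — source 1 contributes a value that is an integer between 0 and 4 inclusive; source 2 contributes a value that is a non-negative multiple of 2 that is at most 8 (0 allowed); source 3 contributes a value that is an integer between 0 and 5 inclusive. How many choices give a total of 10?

The generating function for the choices is (1 + y + y² + y³ + y⁴)·(1 + y² + y⁴ + y⁶ + y⁸)·(1 + y + y² + y³ + y⁴ + y⁵); the count is [y¹⁰].
(1 + y + y² + y³ + y⁴) has coefficients 1,1,1,1,1 for degrees 0…4.
(1 + y² + y⁴ + y⁶ + y⁸) has coefficients 1,0,1,0,1,0,1,0,1,0,0 for degrees 0…10.
Finally multiplying by (1 + y + y² + y³ + y⁴ + y⁵), the product of all factors after the first has coefficients 1,1,2,2,3,3,3,3,3,3,2 for degrees 0…10.
[y¹⁰] = 1·2 + 1·3 + 1·3 + 1·3 + 1·3 = 14.

14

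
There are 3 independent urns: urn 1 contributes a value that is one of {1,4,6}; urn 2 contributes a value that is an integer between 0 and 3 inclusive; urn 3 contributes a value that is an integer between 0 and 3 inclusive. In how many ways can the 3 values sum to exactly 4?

5

The generating function for the choices is (q + q⁴ + q⁶)·(1 + q + q² + q³)·(1 + q + q² + q³); the count is [q⁴].
(q + q⁴ + q⁶) has coefficients 0,1,0,0,1 for degrees 0…4.
(1 + q + q² + q³) has coefficients 1,1,1,1,0 for degrees 0…4.
Finally multiplying by (1 + q + q² + q³), the product of all factors after the first has coefficients 1,2,3,4,3 for degrees 0…4.
[q⁴] = 1·4 + 1·1 = 5.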